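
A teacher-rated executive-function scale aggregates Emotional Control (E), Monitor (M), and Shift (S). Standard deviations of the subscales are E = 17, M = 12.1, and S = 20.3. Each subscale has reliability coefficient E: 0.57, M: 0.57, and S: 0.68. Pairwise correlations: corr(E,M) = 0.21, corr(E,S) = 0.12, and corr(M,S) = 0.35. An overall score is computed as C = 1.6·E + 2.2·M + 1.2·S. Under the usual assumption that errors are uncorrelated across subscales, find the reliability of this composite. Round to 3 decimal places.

Var(C) = 1.6²·17² + 2.2²·12.1² + 1.2²·20.3² + 2·[3.52·17·12.1·0.21 + 1.92·17·20.3·0.12 + 2.64·12.1·20.3·0.35] = 2041.87 + 917.053 = 2958.93.
Under uncorrelated errors the observed covariances equal the true-score covariances, so only the own-variance terms attenuate.
True-score variance = [1.6²·17²·0.57 + 2.2²·12.1²·0.57 + 1.2²·20.3²·0.68] + 917.053 = 1229.14 + 917.053 = 2146.2.
Reliability = 2146.2 / 2958.93 = 0.725.

0.725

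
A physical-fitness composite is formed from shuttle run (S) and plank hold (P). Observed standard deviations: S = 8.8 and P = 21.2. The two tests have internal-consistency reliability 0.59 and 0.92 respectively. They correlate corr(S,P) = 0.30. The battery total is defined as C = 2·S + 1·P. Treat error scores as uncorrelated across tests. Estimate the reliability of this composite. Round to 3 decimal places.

Var(C) = 2²·8.8² + 21.2² + 2·[2·8.8·21.2·0.30] = 759.2 + 223.872 = 983.072.
With uncorrelated errors the cross-covariances are all true-score covariance, so they carry over unchanged; only the diagonal terms shrink to ρᵢσᵢ².
True-score variance = [2²·8.8²·0.59 + 21.2²·0.92] + 223.872 = 596.243 + 223.872 = 820.115.
Reliability = 820.115 / 983.072 = 0.834.

0.834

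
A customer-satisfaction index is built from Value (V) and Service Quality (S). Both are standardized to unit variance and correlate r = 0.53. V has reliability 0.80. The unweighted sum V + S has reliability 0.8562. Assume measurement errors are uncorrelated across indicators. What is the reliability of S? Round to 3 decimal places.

0.760

Var(V+S) = 2 + 2·0.53 = 3.060.
True-score variance = ρ_V + ρ_S + 2·0.53, so 0.8562 = (0.80 + ρ_S + 1.06) / 3.060.
ρ_S = 0.8562·3.060 − 0.80 − 1.06 = 0.760.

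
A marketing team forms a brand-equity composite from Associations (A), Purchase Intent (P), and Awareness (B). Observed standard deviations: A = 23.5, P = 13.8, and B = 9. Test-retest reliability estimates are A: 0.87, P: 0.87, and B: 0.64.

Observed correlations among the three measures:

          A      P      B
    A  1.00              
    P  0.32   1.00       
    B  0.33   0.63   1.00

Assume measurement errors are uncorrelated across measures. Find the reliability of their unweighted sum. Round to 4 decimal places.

0.9053

Var(A+P+B) = 23.5² + 13.8² + 9² + 2·[23.5·13.8·0.32 + 23.5·9·0.33 + 13.8·9·0.63] = 823.69 + 503.634 = 1327.32.
Under uncorrelated errors the observed covariances equal the true-score covariances, so only the own-variance terms attenuate.
True-score variance = [23.5²·0.87 + 13.8²·0.87 + 9²·0.64] + 503.634 = 697.98 + 503.634 = 1201.61.
Reliability = 1201.61 / 1327.32 = 0.9053.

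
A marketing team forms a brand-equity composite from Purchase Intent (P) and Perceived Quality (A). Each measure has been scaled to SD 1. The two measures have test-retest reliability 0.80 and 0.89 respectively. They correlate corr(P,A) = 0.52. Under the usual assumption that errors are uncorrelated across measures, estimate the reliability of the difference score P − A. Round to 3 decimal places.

Var(P−A) = 1 + 1 − 2·0.52 = 2 − 1.04 = 0.96.
Because errors are independent across components, Cov(Tᵢ,Tⱼ) = Cov(Xᵢ,Xⱼ); the off-diagonal part of the true-score variance is the same as above.
True-score variance = [0.80 + 0.89] − 1.04 = 1.69 − 1.04 = 0.65.
Reliability = 0.65 / 0.96 = 0.677.

0.677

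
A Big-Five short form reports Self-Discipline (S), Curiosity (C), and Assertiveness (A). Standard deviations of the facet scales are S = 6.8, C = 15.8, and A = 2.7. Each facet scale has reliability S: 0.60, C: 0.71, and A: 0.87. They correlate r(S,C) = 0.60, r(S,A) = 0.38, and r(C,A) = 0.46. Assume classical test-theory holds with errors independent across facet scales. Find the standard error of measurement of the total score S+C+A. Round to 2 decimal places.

9.58

Var(total) = 303.17 + 182.129 = 485.299.
True-score variance = 211.331 + 182.129 = 393.46, so reliability = 0.8108.
Error variance = 485.299 − 393.46 = 91.8393; SEM = √91.8393 = 9.58.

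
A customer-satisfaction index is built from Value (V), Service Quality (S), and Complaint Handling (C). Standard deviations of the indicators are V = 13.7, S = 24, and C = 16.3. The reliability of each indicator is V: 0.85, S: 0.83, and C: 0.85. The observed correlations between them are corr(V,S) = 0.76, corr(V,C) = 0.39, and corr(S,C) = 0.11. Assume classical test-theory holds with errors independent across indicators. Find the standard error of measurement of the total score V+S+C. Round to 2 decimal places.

12.88

Var(total) = 1029.38 + 760.022 = 1789.4.
True-score variance = 863.453 + 760.022 = 1623.47, so reliability = 0.9073.
Error variance = 1789.4 − 1623.47 = 165.927; SEM = √165.927 = 12.88.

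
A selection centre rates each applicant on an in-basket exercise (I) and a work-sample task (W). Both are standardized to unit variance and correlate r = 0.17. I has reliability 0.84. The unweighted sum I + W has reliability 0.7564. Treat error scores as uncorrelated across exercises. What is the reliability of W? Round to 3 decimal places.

0.590

Var(I+W) = 2 + 2·0.17 = 2.340.
True-score variance = ρ_I + ρ_W + 2·0.17, so 0.7564 = (0.84 + ρ_W + 0.34) / 2.340.
ρ_W = 0.7564·2.340 − 0.84 − 0.34 = 0.590.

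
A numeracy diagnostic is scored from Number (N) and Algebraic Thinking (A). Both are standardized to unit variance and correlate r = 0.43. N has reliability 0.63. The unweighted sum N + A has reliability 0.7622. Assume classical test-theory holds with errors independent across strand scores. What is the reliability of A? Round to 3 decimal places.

Var(N+A) = 2 + 2·0.43 = 2.860.
True-score variance = ρ_N + ρ_A + 2·0.43, so 0.7622 = (0.63 + ρ_A + 0.86) / 2.860.
ρ_A = 0.7622·2.860 − 0.63 − 0.86 = 0.690.

0.690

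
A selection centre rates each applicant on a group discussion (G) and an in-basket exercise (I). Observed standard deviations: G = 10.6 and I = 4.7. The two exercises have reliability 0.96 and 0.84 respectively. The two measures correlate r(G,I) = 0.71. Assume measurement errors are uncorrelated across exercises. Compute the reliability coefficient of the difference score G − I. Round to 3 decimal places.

0.874

Var(G−I) = 10.6² + 4.7² − 2·10.6·4.7·0.71 = 134.45 − 70.7444 = 63.7056.
Under uncorrelated errors the observed covariances equal the true-score covariances, so only the own-variance terms attenuate.
True-score variance = [10.6²·0.96 + 4.7²·0.84] − 70.7444 = 126.421 − 70.7444 = 55.6768.
Reliability = 55.6768 / 63.7056 = 0.874.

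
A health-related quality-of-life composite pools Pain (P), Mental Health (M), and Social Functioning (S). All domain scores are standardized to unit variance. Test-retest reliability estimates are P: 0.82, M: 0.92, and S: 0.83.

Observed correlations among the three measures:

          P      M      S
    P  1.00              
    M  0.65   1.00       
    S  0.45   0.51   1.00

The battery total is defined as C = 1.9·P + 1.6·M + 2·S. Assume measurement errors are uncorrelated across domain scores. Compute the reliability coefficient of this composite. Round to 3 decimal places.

0.926

Var(C) = 1.9² + 1.6² + 2² + 2·[3.04·0.65 + 3.8·0.45 + 3.2·0.51] = 10.17 + 10.636 = 20.806.
Under uncorrelated errors the observed covariances equal the true-score covariances, so only the own-variance terms attenuate.
True-score variance = [1.9²·0.82 + 1.6²·0.92 + 2²·0.83] + 10.636 = 8.6354 + 10.636 = 19.2714.
Reliability = 19.2714 / 20.806 = 0.926.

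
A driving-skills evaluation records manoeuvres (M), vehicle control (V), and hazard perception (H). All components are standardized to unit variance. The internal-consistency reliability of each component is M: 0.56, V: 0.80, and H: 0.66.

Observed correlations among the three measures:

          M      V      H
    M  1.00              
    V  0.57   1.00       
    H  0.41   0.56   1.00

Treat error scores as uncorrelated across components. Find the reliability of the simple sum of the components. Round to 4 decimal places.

Var(M+V+H) = 3 + 2·[0.57 + 0.41 + 0.56] = 3 + 3.08 = 6.08.
Under uncorrelated errors the observed covariances equal the true-score covariances, so only the own-variance terms attenuate.
True-score variance = [0.56 + 0.80 + 0.66] + 3.08 = 2.02 + 3.08 = 5.1.
Reliability = 5.1 / 6.08 = 0.8388.

0.8388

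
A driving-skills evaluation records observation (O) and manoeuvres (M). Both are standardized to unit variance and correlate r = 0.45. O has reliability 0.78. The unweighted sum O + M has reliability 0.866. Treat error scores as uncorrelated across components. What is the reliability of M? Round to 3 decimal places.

Var(O+M) = 2 + 2·0.45 = 2.900.
True-score variance = ρ_O + ρ_M + 2·0.45, so 0.866 = (0.78 + ρ_M + 0.90) / 2.900.
ρ_M = 0.866·2.900 − 0.78 − 0.90 = 0.831.

0.831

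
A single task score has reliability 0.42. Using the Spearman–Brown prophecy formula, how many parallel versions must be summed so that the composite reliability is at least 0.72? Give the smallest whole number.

4

k ≥ ρ*(1−ρ₁)/(ρ₁(1−ρ*)) = 0.72·0.58 / (0.42·0.28) = 3.551.
Smallest integer k = 4.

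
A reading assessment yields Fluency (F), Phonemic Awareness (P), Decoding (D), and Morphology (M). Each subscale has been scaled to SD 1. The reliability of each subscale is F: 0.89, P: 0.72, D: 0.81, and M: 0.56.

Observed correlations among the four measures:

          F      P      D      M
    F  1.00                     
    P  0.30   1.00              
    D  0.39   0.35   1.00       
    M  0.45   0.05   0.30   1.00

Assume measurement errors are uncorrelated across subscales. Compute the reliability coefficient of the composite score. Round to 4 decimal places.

0.8672

Var(F+P+D+M) = 4 + 2·[0.30 + 0.39 + 0.45 + 0.35 + 0.05 + 0.30] = 4 + 3.68 = 7.68.
Under uncorrelated errors the observed covariances equal the true-score covariances, so only the own-variance terms attenuate.
True-score variance = [0.89 + 0.72 + 0.81 + 0.56] + 3.68 = 2.98 + 3.68 = 6.66.
Reliability = 6.66 / 7.68 = 0.8672.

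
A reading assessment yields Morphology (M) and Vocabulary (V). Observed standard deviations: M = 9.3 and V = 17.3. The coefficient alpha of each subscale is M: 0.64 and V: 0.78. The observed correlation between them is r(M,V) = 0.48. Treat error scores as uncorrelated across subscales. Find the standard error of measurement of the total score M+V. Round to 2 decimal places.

Var(total) = 385.78 + 154.454 = 540.234.
True-score variance = 288.8 + 154.454 = 443.254, so reliability = 0.8205.
Error variance = 540.234 − 443.254 = 96.9802; SEM = √96.9802 = 9.85.

9.85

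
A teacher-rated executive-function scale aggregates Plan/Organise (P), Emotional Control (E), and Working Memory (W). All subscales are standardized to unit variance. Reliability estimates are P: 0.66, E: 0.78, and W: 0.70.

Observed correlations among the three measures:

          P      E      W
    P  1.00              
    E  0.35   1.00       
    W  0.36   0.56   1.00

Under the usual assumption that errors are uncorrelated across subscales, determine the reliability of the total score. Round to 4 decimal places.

Var(P+E+W) = 3 + 2·[0.35 + 0.36 + 0.56] = 3 + 2.54 = 5.54.
Under uncorrelated errors the observed covariances equal the true-score covariances, so only the own-variance terms attenuate.
True-score variance = [0.66 + 0.78 + 0.70] + 2.54 = 2.14 + 2.54 = 4.68.
Reliability = 4.68 / 5.54 = 0.8448.

0.8448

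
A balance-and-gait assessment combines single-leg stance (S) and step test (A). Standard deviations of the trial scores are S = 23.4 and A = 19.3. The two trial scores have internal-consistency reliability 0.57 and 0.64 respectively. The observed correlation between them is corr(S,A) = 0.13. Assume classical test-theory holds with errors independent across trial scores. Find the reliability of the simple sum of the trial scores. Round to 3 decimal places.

0.644

Var(S+A) = 23.4² + 19.3² + 2·[23.4·19.3·0.13] = 920.05 + 117.421 = 1037.47.
With uncorrelated errors the cross-covariances are all true-score covariance, so they carry over unchanged; only the diagonal terms shrink to ρᵢσᵢ².
True-score variance = [23.4²·0.57 + 19.3²·0.64] + 117.421 = 550.503 + 117.421 = 667.924.
Reliability = 667.924 / 1037.47 = 0.644.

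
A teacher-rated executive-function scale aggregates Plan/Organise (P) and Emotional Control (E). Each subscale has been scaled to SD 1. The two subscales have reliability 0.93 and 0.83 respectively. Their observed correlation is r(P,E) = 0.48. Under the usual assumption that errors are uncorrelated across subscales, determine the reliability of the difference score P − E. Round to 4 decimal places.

0.7692

Var(P−E) = 1 + 1 − 2·0.48 = 2 − 0.96 = 1.04.
With uncorrelated errors the cross-covariances are all true-score covariance, so they carry over unchanged; only the diagonal terms shrink to ρᵢσᵢ².
True-score variance = [0.93 + 0.83] − 0.96 = 1.76 − 0.96 = 0.8.
Reliability = 0.8 / 1.04 = 0.7692.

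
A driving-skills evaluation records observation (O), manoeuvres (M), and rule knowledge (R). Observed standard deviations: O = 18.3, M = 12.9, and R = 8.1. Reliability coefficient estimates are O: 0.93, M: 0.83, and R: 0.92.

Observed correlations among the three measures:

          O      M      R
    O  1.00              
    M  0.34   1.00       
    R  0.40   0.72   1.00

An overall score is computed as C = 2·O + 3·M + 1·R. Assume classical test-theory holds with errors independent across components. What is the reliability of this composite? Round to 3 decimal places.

0.922

Var(C) = 2²·18.3² + 3²·12.9² + 8.1² + 2·[6·18.3·12.9·0.34 + 2·18.3·8.1·0.40 + 3·12.9·8.1·0.72] = 2902.86 + 1651.73 = 4554.59.
Because errors are independent across components, Cov(Tᵢ,Tⱼ) = Cov(Xᵢ,Xⱼ); the off-diagonal part of the true-score variance is the same as above.
True-score variance = [2²·18.3²·0.93 + 3²·12.9²·0.83 + 8.1²·0.92] + 1651.73 = 2549.23 + 1651.73 = 4200.97.
Reliability = 4200.97 / 4554.59 = 0.922.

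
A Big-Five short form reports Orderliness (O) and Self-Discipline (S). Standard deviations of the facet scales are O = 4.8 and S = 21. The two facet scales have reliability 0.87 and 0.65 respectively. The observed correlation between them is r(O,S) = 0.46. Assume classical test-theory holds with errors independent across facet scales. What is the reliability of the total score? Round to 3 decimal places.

0.717

Var(O+S) = 4.8² + 21² + 2·[4.8·21·0.46] = 464.04 + 92.736 = 556.776.
Because errors are independent across components, Cov(Tᵢ,Tⱼ) = Cov(Xᵢ,Xⱼ); the off-diagonal part of the true-score variance is the same as above.
True-score variance = [4.8²·0.87 + 21²·0.65] + 92.736 = 306.695 + 92.736 = 399.431.
Reliability = 399.431 / 556.776 = 0.717.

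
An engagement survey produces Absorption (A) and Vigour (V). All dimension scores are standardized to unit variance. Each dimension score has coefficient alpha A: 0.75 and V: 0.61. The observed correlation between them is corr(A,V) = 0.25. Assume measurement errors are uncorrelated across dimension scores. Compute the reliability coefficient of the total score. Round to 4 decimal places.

Var(A+V) = 2 + 2·[0.25] = 2 + 0.5 = 2.5.
Under uncorrelated errors the observed covariances equal the true-score covariances, so only the own-variance terms attenuate.
True-score variance = [0.75 + 0.61] + 0.5 = 1.36 + 0.5 = 1.86.
Reliability = 1.86 / 2.5 = 0.7440.

0.7440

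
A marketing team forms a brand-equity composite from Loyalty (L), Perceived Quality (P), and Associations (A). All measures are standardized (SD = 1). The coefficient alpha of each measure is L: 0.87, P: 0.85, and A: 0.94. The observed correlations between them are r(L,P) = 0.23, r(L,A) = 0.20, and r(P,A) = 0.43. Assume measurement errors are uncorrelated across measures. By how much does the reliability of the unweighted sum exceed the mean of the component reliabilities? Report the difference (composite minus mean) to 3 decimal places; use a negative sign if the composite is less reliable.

0.041

Var(sum) = 3 + 1.72 = 4.72; true-score variance = 2.66 + 1.72 = 4.38; composite reliability = 0.9280.
Mean component reliability = 0.8867.
Difference = 0.9280 − 0.8867 = 0.041.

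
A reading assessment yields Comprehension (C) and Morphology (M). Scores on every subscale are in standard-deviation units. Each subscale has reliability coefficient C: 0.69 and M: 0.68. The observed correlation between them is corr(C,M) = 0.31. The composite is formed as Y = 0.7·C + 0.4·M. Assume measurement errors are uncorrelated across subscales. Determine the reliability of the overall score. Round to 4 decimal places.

0.7534

Var(Y) = 0.7² + 0.4² + 2·[0.28·0.31] = 0.65 + 0.1736 = 0.8236.
Under uncorrelated errors the observed covariances equal the true-score covariances, so only the own-variance terms attenuate.
True-score variance = [0.7²·0.69 + 0.4²·0.68] + 0.1736 = 0.4469 + 0.1736 = 0.6205.
Reliability = 0.6205 / 0.8236 = 0.7534.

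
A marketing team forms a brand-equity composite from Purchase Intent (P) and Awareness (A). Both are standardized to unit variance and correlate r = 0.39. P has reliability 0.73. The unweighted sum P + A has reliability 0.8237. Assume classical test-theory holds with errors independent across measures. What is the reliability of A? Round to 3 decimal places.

0.780

Var(P+A) = 2 + 2·0.39 = 2.780.
True-score variance = ρ_P + ρ_A + 2·0.39, so 0.8237 = (0.73 + ρ_A + 0.78) / 2.780.
ρ_A = 0.8237·2.780 − 0.73 − 0.78 = 0.780.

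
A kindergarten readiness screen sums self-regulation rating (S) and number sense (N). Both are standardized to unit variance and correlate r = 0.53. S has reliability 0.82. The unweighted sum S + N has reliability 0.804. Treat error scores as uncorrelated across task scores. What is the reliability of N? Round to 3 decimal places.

Var(S+N) = 2 + 2·0.53 = 3.060.
True-score variance = ρ_S + ρ_N + 2·0.53, so 0.804 = (0.82 + ρ_N + 1.06) / 3.060.
ρ_N = 0.804·3.060 − 0.82 − 1.06 = 0.580.

0.580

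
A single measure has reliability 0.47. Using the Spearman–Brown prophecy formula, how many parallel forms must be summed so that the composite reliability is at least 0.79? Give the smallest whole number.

k ≥ ρ*(1−ρ₁)/(ρ₁(1−ρ*)) = 0.79·0.53 / (0.47·0.21) = 4.242.
Smallest integer k = 5.

5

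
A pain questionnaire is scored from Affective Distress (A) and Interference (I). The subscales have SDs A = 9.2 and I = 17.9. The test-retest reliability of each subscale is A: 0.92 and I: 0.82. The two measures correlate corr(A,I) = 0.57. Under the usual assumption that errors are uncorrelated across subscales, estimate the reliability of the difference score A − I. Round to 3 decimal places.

0.703

Var(A−I) = 9.2² + 17.9² − 2·9.2·17.9·0.57 = 405.05 − 187.735 = 217.315.
Under uncorrelated errors the observed covariances equal the true-score covariances, so only the own-variance terms attenuate.
True-score variance = [9.2²·0.92 + 17.9²·0.82] − 187.735 = 340.605 − 187.735 = 152.87.
Reliability = 152.87 / 217.315 = 0.703.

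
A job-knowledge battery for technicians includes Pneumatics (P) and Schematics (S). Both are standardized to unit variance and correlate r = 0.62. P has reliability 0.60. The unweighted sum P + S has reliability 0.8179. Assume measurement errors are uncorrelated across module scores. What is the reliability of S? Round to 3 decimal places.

0.810

Var(P+S) = 2 + 2·0.62 = 3.240.
True-score variance = ρ_P + ρ_S + 2·0.62, so 0.8179 = (0.60 + ρ_S + 1.24) / 3.240.
ρ_S = 0.8179·3.240 − 0.60 − 1.24 = 0.810.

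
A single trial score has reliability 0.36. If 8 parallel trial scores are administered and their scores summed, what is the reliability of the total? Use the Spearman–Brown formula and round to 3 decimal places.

0.818

ρ_k = kρ / (1 + (k−1)ρ) = 8·0.36 / (1 + 7·0.36) = 2.880 / 3.520 = 0.818.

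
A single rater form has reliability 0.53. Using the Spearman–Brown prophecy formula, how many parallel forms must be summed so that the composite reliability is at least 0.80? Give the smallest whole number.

k ≥ ρ*(1−ρ₁)/(ρ₁(1−ρ*)) = 0.80·0.47 / (0.53·0.20) = 3.547.
Smallest integer k = 4.

4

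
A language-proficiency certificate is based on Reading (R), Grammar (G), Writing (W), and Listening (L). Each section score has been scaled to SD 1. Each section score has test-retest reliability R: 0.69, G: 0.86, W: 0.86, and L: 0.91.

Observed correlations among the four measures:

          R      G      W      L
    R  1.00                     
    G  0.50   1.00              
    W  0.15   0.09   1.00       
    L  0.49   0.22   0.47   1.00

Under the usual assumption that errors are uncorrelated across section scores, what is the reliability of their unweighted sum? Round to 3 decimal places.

Var(R+G+W+L) = 4 + 2·[0.50 + 0.15 + 0.49 + 0.09 + 0.22 + 0.47] = 4 + 3.84 = 7.84.
Because errors are independent across components, Cov(Tᵢ,Tⱼ) = Cov(Xᵢ,Xⱼ); the off-diagonal part of the true-score variance is the same as above.
True-score variance = [0.69 + 0.86 + 0.86 + 0.91] + 3.84 = 3.32 + 3.84 = 7.16.
Reliability = 7.16 / 7.84 = 0.913.

0.913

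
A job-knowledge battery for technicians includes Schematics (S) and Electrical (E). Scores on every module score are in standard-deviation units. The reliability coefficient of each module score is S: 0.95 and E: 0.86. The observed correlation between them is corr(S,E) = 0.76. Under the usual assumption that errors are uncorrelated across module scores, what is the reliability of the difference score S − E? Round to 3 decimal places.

0.604

Var(S−E) = 1 + 1 − 2·0.76 = 2 − 1.52 = 0.48.
Because errors are independent across components, Cov(Tᵢ,Tⱼ) = Cov(Xᵢ,Xⱼ); the off-diagonal part of the true-score variance is the same as above.
True-score variance = [0.95 + 0.86] − 1.52 = 1.81 − 1.52 = 0.29.
Reliability = 0.29 / 0.48 = 0.604.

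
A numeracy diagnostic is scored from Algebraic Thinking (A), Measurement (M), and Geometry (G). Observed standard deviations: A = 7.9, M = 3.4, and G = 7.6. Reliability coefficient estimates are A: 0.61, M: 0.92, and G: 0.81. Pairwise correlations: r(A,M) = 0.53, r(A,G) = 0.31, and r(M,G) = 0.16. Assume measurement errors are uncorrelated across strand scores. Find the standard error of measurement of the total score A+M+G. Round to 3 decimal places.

Var(total) = 131.73 + 73.9652 = 205.695.
True-score variance = 95.4909 + 73.9652 = 169.456, so reliability = 0.8238.
Error variance = 205.695 − 169.456 = 36.2391; SEM = √36.2391 = 6.020.

6.020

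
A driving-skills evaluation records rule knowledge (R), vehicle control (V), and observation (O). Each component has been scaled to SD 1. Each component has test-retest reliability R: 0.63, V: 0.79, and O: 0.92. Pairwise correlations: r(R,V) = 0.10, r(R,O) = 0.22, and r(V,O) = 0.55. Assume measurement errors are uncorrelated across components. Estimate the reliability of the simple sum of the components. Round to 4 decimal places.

0.8608

Var(R+V+O) = 3 + 2·[0.10 + 0.22 + 0.55] = 3 + 1.74 = 4.74.
With uncorrelated errors the cross-covariances are all true-score covariance, so they carry over unchanged; only the diagonal terms shrink to ρᵢσᵢ².
True-score variance = [0.63 + 0.79 + 0.92] + 1.74 = 2.34 + 1.74 = 4.08.
Reliability = 4.08 / 4.74 = 0.8608.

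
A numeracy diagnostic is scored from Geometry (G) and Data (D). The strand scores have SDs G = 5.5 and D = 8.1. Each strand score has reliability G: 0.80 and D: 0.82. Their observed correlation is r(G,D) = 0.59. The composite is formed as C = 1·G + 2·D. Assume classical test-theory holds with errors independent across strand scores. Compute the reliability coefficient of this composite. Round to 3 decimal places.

Var(C) = 5.5² + 2²·8.1² + 2·[2·5.5·8.1·0.59] = 292.69 + 105.138 = 397.828.
Under uncorrelated errors the observed covariances equal the true-score covariances, so only the own-variance terms attenuate.
True-score variance = [5.5²·0.80 + 2²·8.1²·0.82] + 105.138 = 239.401 + 105.138 = 344.539.
Reliability = 344.539 / 397.828 = 0.866.

0.866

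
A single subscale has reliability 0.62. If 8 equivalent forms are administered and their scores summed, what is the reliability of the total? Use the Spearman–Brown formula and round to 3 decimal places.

0.929

ρ_k = kρ / (1 + (k−1)ρ) = 8·0.62 / (1 + 7·0.62) = 4.960 / 5.340 = 0.929.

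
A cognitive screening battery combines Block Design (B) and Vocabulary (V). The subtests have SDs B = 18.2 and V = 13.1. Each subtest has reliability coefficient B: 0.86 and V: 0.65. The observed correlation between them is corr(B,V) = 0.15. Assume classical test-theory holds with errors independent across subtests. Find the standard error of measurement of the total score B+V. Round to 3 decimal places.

Var(total) = 502.85 + 71.526 = 574.376.
True-score variance = 396.413 + 71.526 = 467.939, so reliability = 0.8147.
Error variance = 574.376 − 467.939 = 106.437; SEM = √106.437 = 10.317.

10.317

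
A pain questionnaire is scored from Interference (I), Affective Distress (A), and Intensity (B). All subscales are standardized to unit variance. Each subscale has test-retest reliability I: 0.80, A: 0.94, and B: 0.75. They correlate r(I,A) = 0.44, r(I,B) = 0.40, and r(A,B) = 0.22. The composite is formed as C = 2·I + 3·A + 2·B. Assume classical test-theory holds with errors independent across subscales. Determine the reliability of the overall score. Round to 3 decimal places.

Var(C) = 2² + 3² + 2² + 2·[6·0.44 + 4·0.40 + 6·0.22] = 17 + 11.12 = 28.12.
With uncorrelated errors the cross-covariances are all true-score covariance, so they carry over unchanged; only the diagonal terms shrink to ρᵢσᵢ².
True-score variance = [2²·0.80 + 3²·0.94 + 2²·0.75] + 11.12 = 14.66 + 11.12 = 25.78.
Reliability = 25.78 / 28.12 = 0.917.

0.917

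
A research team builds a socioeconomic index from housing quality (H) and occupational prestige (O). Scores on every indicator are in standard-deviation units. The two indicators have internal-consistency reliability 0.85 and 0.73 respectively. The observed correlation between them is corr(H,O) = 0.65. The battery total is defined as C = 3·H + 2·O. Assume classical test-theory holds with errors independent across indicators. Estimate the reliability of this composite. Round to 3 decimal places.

Var(C) = 3² + 2² + 2·[6·0.65] = 13 + 7.8 = 20.8.
Under uncorrelated errors the observed covariances equal the true-score covariances, so only the own-variance terms attenuate.
True-score variance = [3²·0.85 + 2²·0.73] + 7.8 = 10.57 + 7.8 = 18.37.
Reliability = 18.37 / 20.8 = 0.883.

0.883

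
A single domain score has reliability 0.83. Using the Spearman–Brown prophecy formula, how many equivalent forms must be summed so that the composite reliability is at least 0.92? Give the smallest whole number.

k ≥ ρ*(1−ρ₁)/(ρ₁(1−ρ*)) = 0.92·0.17 / (0.83·0.08) = 2.355.
Smallest integer k = 3.

3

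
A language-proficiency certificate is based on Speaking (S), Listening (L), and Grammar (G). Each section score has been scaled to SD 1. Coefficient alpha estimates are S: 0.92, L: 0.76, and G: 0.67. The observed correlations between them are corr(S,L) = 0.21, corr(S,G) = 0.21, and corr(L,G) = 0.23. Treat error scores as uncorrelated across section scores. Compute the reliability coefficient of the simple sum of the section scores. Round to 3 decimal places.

0.849

Var(S+L+G) = 3 + 2·[0.21 + 0.21 + 0.23] = 3 + 1.3 = 4.3.
With uncorrelated errors the cross-covariances are all true-score covariance, so they carry over unchanged; only the diagonal terms shrink to ρᵢσᵢ².
True-score variance = [0.92 + 0.76 + 0.67] + 1.3 = 2.35 + 1.3 = 3.65.
Reliability = 3.65 / 4.3 = 0.849.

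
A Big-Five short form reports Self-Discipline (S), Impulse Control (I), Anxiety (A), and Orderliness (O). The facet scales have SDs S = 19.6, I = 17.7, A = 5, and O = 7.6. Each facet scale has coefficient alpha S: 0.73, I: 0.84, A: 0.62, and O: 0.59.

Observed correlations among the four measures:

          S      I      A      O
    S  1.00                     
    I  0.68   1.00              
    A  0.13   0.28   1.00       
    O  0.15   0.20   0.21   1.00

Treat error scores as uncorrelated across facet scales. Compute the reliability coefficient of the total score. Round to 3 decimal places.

0.870

Var(S+I+A+O) = 19.6² + 17.7² + 5² + 7.6² + 2·[19.6·17.7·0.68 + 19.6·5·0.13 + 19.6·7.6·0.15 + 17.7·5·0.28 + 17.7·7.6·0.20 + 5·7.6·0.21] = 780.21 + 661.307 = 1441.52.
Under uncorrelated errors the observed covariances equal the true-score covariances, so only the own-variance terms attenuate.
True-score variance = [19.6²·0.73 + 17.7²·0.84 + 5²·0.62 + 7.6²·0.59] + 661.307 = 593.179 + 661.307 = 1254.49.
Reliability = 1254.49 / 1441.52 = 0.870.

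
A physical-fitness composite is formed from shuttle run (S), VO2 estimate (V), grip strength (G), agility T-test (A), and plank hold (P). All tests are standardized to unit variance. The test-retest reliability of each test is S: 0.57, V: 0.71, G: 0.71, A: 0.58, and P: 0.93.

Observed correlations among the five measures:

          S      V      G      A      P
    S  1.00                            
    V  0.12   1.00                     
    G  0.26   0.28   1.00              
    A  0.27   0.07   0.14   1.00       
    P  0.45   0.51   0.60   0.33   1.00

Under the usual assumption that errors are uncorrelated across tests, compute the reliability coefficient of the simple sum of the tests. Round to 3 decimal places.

0.864

Var(S+V+G+A+P) = 5 + 2·[0.12 + 0.26 + 0.27 + 0.45 + 0.28 + 0.07 + 0.51 + 0.14 + 0.60 + 0.33] = 5 + 6.06 = 11.06.
Under uncorrelated errors the observed covariances equal the true-score covariances, so only the own-variance terms attenuate.
True-score variance = [0.57 + 0.71 + 0.71 + 0.58 + 0.93] + 6.06 = 3.5 + 6.06 = 9.56.
Reliability = 9.56 / 11.06 = 0.864.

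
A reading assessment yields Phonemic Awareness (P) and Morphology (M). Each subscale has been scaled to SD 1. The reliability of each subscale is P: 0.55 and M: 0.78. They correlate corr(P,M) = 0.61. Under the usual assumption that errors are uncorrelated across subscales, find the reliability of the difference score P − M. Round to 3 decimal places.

0.141

Var(P−M) = 1 + 1 − 2·0.61 = 2 − 1.22 = 0.78.
With uncorrelated errors the cross-covariances are all true-score covariance, so they carry over unchanged; only the diagonal terms shrink to ρᵢσᵢ².
True-score variance = [0.55 + 0.78] − 1.22 = 1.33 − 1.22 = 0.11.
Reliability = 0.11 / 0.78 = 0.141.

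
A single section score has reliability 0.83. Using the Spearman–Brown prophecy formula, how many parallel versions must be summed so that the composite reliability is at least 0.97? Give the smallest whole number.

k ≥ ρ*(1−ρ₁)/(ρ₁(1−ρ*)) = 0.97·0.17 / (0.83·0.03) = 6.622.
Smallest integer k = 7.

7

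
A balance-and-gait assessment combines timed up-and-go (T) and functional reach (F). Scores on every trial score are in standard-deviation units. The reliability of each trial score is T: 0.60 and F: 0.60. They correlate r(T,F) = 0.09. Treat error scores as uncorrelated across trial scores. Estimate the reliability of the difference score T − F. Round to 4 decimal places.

Var(T−F) = 1 + 1 − 2·0.09 = 2 − 0.18 = 1.82.
Under uncorrelated errors the observed covariances equal the true-score covariances, so only the own-variance terms attenuate.
True-score variance = [0.60 + 0.60] − 0.18 = 1.2 − 0.18 = 1.02.
Reliability = 1.02 / 1.82 = 0.5604.

0.5604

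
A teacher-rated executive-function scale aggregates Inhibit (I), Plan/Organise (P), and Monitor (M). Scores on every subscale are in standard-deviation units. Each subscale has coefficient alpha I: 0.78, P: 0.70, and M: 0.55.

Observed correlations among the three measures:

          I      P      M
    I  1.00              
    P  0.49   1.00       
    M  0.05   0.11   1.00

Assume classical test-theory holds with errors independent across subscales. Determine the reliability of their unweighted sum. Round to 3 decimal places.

0.774

Var(I+P+M) = 3 + 2·[0.49 + 0.05 + 0.11] = 3 + 1.3 = 4.3.
Under uncorrelated errors the observed covariances equal the true-score covariances, so only the own-variance terms attenuate.
True-score variance = [0.78 + 0.70 + 0.55] + 1.3 = 2.03 + 1.3 = 3.33.
Reliability = 3.33 / 4.3 = 0.774.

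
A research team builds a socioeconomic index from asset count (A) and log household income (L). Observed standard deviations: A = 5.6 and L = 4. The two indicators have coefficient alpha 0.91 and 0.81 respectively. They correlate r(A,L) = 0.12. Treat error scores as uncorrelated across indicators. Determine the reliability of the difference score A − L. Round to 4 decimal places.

Var(A−L) = 5.6² + 4² − 2·5.6·4·0.12 = 47.36 − 5.376 = 41.984.
With uncorrelated errors the cross-covariances are all true-score covariance, so they carry over unchanged; only the diagonal terms shrink to ρᵢσᵢ².
True-score variance = [5.6²·0.91 + 4²·0.81] − 5.376 = 41.4976 − 5.376 = 36.1216.
Reliability = 36.1216 / 41.984 = 0.8604.

0.8604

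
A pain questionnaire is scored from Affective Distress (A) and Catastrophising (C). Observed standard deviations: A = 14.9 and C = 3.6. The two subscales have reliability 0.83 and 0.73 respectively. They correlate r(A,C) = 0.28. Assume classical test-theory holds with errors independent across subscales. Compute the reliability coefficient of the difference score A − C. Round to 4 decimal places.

Var(A−C) = 14.9² + 3.6² − 2·14.9·3.6·0.28 = 234.97 − 30.0384 = 204.932.
Because errors are independent across components, Cov(Tᵢ,Tⱼ) = Cov(Xᵢ,Xⱼ); the off-diagonal part of the true-score variance is the same as above.
True-score variance = [14.9²·0.83 + 3.6²·0.73] − 30.0384 = 193.729 − 30.0384 = 163.691.
Reliability = 163.691 / 204.932 = 0.7988.

0.7988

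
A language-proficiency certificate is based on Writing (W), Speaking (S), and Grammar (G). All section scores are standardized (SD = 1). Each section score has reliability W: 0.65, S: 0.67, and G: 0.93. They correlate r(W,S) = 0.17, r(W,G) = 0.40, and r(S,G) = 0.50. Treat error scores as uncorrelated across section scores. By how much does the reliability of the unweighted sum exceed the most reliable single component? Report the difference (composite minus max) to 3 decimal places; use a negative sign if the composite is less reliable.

Var(sum) = 3 + 2.14 = 5.14; true-score variance = 2.25 + 2.14 = 4.39; composite reliability = 0.8541.
Max component reliability = 0.9300.
Difference = 0.8541 − 0.9300 = -0.076.

-0.076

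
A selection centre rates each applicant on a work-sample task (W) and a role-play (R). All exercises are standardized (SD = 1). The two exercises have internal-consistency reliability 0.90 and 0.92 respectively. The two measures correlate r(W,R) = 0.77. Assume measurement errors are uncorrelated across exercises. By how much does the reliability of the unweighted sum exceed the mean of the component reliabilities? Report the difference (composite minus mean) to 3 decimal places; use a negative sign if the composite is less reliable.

0.039

Var(sum) = 2 + 1.54 = 3.54; true-score variance = 1.82 + 1.54 = 3.36; composite reliability = 0.9492.
Mean component reliability = 0.9100.
Difference = 0.9492 − 0.9100 = 0.039.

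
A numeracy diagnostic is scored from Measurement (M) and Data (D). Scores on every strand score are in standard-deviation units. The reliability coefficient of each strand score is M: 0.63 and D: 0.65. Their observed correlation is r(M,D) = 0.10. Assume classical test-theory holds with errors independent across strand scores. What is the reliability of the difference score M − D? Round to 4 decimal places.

Var(M−D) = 1 + 1 − 2·0.10 = 2 − 0.2 = 1.8.
Because errors are independent across components, Cov(Tᵢ,Tⱼ) = Cov(Xᵢ,Xⱼ); the off-diagonal part of the true-score variance is the same as above.
True-score variance = [0.63 + 0.65] − 0.2 = 1.28 − 0.2 = 1.08.
Reliability = 1.08 / 1.8 = 0.6000.

0.6000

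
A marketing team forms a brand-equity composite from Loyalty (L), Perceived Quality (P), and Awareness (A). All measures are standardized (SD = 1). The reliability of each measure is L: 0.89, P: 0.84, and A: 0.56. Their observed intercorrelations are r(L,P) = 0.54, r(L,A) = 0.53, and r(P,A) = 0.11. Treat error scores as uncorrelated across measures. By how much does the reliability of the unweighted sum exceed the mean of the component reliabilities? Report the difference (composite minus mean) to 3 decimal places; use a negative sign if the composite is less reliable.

Var(sum) = 3 + 2.36 = 5.36; true-score variance = 2.29 + 2.36 = 4.65; composite reliability = 0.8675.
Mean component reliability = 0.7633.
Difference = 0.8675 − 0.7633 = 0.104.

0.104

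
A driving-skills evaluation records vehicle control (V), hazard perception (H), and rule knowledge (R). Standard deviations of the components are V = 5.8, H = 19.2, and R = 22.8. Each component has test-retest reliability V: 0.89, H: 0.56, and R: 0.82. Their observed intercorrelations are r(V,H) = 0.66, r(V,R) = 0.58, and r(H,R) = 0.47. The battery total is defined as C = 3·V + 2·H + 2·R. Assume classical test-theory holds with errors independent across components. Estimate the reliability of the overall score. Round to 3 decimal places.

0.855

Var(C) = 3²·5.8² + 2²·19.2² + 2²·22.8² + 2·[6·5.8·19.2·0.66 + 6·5.8·22.8·0.58 + 4·19.2·22.8·0.47] = 3856.68 + 3448.34 = 7305.02.
Under uncorrelated errors the observed covariances equal the true-score covariances, so only the own-variance terms attenuate.
True-score variance = [3²·5.8²·0.89 + 2²·19.2²·0.56 + 2²·22.8²·0.82] + 3448.34 = 2800.29 + 3448.34 = 6248.62.
Reliability = 6248.62 / 7305.02 = 0.855.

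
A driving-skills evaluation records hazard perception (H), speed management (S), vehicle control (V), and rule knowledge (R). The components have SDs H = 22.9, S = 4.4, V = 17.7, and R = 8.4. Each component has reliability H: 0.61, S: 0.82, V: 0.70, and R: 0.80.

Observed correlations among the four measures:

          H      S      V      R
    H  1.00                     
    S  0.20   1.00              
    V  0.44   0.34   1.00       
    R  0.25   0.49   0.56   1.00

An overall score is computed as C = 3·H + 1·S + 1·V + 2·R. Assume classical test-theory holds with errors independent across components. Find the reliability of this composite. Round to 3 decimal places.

Var(C) = 3²·22.9² + 4.4² + 17.7² + 2²·8.4² + 2·[3·22.9·4.4·0.20 + 3·22.9·17.7·0.44 + 6·22.9·8.4·0.25 + 4.4·17.7·0.34 + 2·4.4·8.4·0.49 + 2·17.7·8.4·0.56] = 5334.58 + 2226.51 = 7561.09.
With uncorrelated errors the cross-covariances are all true-score covariance, so they carry over unchanged; only the diagonal terms shrink to ρᵢσᵢ².
True-score variance = [3²·22.9²·0.61 + 4.4²·0.82 + 17.7²·0.70 + 2²·8.4²·0.80] + 2226.51 = 3339.98 + 2226.51 = 5566.49.
Reliability = 5566.49 / 7561.09 = 0.736.

0.736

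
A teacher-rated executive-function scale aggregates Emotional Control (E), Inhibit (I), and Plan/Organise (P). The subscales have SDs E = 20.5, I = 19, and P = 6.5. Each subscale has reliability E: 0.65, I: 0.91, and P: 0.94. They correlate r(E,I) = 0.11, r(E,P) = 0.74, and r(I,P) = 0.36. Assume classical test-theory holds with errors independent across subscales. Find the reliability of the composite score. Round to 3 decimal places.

0.848

Var(E+I+P) = 20.5² + 19² + 6.5² + 2·[20.5·19·0.11 + 20.5·6.5·0.74 + 19·6.5·0.36] = 823.5 + 371.82 = 1195.32.
Under uncorrelated errors the observed covariances equal the true-score covariances, so only the own-variance terms attenuate.
True-score variance = [20.5²·0.65 + 19²·0.91 + 6.5²·0.94] + 371.82 = 641.388 + 371.82 = 1013.21.
Reliability = 1013.21 / 1195.32 = 0.848.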